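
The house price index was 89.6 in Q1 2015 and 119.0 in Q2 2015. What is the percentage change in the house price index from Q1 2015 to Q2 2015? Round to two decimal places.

Change = (119.0 − 89.6) / 89.6 × 100
       = 29.4 / 89.6 × 100 = 32.8125%

32.81%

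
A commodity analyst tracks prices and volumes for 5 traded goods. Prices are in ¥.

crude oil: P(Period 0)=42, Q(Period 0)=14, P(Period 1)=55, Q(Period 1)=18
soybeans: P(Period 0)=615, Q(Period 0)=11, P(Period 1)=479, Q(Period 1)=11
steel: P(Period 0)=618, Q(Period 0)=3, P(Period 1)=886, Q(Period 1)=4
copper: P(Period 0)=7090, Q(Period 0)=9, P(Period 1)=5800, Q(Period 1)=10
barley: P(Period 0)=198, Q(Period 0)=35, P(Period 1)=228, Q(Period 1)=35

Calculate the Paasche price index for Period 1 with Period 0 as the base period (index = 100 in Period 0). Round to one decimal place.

86.3

Paasche price index uses current-period quantities as weights.
ΣP(Period 1)·Q(Period 1) = 55×18 + 479×11 + 886×4 + 5800×10 + 228×35 = 990 + 5269 + 3544 + 58000 + 7980 = 75783
ΣP(Period 0)·Q(Period 1) = 42×18 + 615×11 + 618×4 + 7090×10 + 198×35 = 756 + 6765 + 2472 + 70900 + 6930 = 87823
Index = 75783 / 87823 × 100 = 86.2906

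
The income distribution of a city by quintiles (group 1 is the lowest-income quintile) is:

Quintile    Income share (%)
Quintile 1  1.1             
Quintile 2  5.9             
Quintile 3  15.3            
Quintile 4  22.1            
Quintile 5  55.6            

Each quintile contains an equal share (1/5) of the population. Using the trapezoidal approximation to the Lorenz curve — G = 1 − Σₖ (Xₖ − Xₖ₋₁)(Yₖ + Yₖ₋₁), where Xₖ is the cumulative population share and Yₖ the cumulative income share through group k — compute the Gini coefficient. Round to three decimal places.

0.501

Cumulative income shares Yₖ: 0.0110, 0.0700, 0.2230, 0.4440, 1.0000
Σ (Xₖ−Xₖ₋₁)(Yₖ+Yₖ₋₁) = (1/5)(0.0110+0.0000) + (1/5)(0.0700+0.0110) + (1/5)(0.2230+0.0700) + (1/5)(0.4440+0.2230) + (1/5)(1.0000+0.4440)
  = 0.0022 + 0.0162 + 0.0586 + 0.1334 + 0.2888 = 0.4992
G = 1 − 0.4992 = 0.5008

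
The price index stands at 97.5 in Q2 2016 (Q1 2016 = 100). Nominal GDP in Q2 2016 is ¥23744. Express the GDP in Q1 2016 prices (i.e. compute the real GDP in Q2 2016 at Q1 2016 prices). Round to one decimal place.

24352.8

Real = Nominal ÷ (Index/100) = 23744 ÷ (97.5/100)
     = 23744 ÷ 0.975 = 24352.8205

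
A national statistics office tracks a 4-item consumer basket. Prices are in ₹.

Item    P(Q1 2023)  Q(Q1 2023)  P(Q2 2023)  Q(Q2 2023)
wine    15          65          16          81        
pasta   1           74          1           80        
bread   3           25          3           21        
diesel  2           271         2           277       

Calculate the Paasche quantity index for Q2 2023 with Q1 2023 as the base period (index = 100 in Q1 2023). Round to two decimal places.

115.14

Paasche quantity index uses current-period prices as weights.
ΣP(Q2 2023)·Q(Q2 2023) = 16×81 + 1×80 + 3×21 + 2×277 = 1296 + 80 + 63 + 554 = 1993
ΣP(Q2 2023)·Q(Q1 2023) = 16×65 + 1×74 + 3×25 + 2×271 = 1040 + 74 + 75 + 542 = 1731
Index = 1993 / 1731 × 100 = 115.1358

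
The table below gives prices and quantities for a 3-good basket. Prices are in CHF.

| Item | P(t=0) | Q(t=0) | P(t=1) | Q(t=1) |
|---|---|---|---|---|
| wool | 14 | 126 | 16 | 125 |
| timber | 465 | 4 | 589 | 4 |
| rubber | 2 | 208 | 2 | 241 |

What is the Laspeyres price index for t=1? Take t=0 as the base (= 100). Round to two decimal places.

118.51

Laspeyres price index uses base-period quantities as weights.
ΣP(t=1)·Q(t=0) = 16×126 + 589×4 + 2×208 = 2016 + 2356 + 416 = 4788
ΣP(t=0)·Q(t=0) = 14×126 + 465×4 + 2×208 = 1764 + 1860 + 416 = 4040
Index = 4788 / 4040 × 100 = 118.5149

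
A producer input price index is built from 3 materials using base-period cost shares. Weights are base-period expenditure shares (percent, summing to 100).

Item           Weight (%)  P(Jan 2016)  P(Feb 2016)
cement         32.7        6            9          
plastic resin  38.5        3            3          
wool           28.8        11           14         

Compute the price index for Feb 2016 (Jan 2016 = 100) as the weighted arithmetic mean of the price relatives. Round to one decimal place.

cement: 32.7 × (9/6) = 32.7 × 1.500000 = 49.0500
plastic resin: 38.5 × (3/3) = 38.5 × 1.000000 = 38.5000
wool: 28.8 × (14/11) = 28.8 × 1.272727 = 36.6545
Index = Σ wᵢ·(p₁ᵢ/p₀ᵢ) = 49.0500 + 38.5000 + 36.6545 = 124.2045

124.2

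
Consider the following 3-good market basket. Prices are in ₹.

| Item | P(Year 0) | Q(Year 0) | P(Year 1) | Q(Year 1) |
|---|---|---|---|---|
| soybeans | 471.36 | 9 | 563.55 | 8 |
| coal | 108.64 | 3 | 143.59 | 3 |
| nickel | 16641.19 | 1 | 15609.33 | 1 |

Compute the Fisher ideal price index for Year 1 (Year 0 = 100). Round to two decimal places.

Laspeyres component (base-period weights):
ΣP(Year 1)Q(Year 0) = 563.55×9 + 143.59×3 + 15609.33×1 = 5071.95 + 430.77 + 15609.33 = 21112.05
ΣP(Year 0)Q(Year 0) = 471.36×9 + 108.64×3 + 16641.19×1 = 4242.24 + 325.92 + 16641.19 = 21209.35
L = 21112.05 / 21209.35 × 100 = 99.5412
Paasche component (current-period weights):
ΣP(Year 1)Q(Year 1) = 563.55×8 + 143.59×3 + 15609.33×1 = 4508.4 + 430.77 + 15609.33 = 20548.5
ΣP(Year 0)Q(Year 1) = 471.36×8 + 108.64×3 + 16641.19×1 = 3770.88 + 325.92 + 16641.19 = 20737.99
P = 20548.5 / 20737.99 × 100 = 99.0863
Fisher = √(L × P) = √(99.5412 × 99.0863) = 99.3135

99.31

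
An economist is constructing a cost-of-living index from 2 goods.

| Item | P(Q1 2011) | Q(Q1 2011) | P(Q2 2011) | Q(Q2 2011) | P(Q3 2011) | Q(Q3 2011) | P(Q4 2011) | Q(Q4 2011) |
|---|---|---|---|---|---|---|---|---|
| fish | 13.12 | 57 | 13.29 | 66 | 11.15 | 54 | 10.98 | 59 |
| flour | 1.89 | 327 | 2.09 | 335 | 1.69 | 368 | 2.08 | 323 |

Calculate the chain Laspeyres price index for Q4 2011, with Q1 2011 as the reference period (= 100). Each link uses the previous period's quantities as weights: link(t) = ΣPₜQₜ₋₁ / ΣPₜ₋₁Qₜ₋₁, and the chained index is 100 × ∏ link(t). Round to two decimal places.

Link Q1 2011→Q2 2011:
ΣP(Q2 2011)Q(Q1 2011) = 13.29×57 + 2.09×327 = 757.53 + 683.43 = 1440.96
ΣP(Q1 2011)Q(Q1 2011) = 13.12×57 + 1.89×327 = 747.84 + 618.03 = 1365.87
link = 1440.96/1365.87 = 1.054976
Link Q2 2011→Q3 2011:
ΣP(Q3 2011)Q(Q2 2011) = 11.15×66 + 1.69×335 = 735.9 + 566.15 = 1302.05
ΣP(Q2 2011)Q(Q2 2011) = 13.29×66 + 2.09×335 = 877.14 + 700.15 = 1577.29
link = 1302.05/1577.29 = 0.825498
Link Q3 2011→Q4 2011:
ΣP(Q4 2011)Q(Q3 2011) = 10.98×54 + 2.08×368 = 592.92 + 765.44 = 1358.36
ΣP(Q3 2011)Q(Q3 2011) = 11.15×54 + 1.69×368 = 602.1 + 621.92 = 1224.02
link = 1358.36/1224.02 = 1.109753
Chained index = 100 × 1.054976 × 0.825498 × 1.109753 = 96.6463

96.65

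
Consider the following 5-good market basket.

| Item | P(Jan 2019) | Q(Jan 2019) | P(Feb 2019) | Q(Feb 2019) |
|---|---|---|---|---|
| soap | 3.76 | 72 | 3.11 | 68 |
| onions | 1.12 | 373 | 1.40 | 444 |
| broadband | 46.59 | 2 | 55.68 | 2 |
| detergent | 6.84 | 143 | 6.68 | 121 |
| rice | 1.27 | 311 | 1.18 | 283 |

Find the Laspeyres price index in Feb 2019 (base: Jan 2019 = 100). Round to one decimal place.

Laspeyres price index uses base-period quantities as weights.
ΣP(Feb 2019)·Q(Jan 2019) = 3.11×72 + 1.40×373 + 55.68×2 + 6.68×143 + 1.18×311 = 223.92 + 522.2 + 111.36 + 955.24 + 366.98 = 2179.7
ΣP(Jan 2019)·Q(Jan 2019) = 3.76×72 + 1.12×373 + 46.59×2 + 6.84×143 + 1.27×311 = 270.72 + 417.76 + 93.18 + 978.12 + 394.97 = 2154.75
Index = 2179.7 / 2154.75 × 100 = 101.1579

101.2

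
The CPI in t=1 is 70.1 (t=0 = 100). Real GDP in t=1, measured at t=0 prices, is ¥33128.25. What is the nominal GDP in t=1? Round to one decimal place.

23222.9

Nominal = Real × (Index/100) = 33128.25 × (70.1/100)
        = 33128.25 × 0.701 = 23222.9032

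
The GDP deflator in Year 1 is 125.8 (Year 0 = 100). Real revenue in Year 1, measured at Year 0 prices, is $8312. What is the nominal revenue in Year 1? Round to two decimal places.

10456.50

Nominal = Real × (Index/100) = 8312 × (125.8/100)
        = 8312 × 1.258 = 10456.4960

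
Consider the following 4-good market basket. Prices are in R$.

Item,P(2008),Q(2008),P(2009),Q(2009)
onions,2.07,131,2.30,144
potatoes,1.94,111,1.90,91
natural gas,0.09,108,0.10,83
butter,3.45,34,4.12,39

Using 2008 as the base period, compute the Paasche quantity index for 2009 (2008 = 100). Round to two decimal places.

101.51

Paasche quantity index uses current-period prices as weights.
ΣP(2009)·Q(2009) = 2.30×144 + 1.90×91 + 0.10×83 + 4.12×39 = 331.2 + 172.9 + 8.3 + 160.68 = 673.08
ΣP(2009)·Q(2008) = 2.30×131 + 1.90×111 + 0.10×108 + 4.12×34 = 301.3 + 210.9 + 10.8 + 140.08 = 663.08
Index = 673.08 / 663.08 × 100 = 101.5081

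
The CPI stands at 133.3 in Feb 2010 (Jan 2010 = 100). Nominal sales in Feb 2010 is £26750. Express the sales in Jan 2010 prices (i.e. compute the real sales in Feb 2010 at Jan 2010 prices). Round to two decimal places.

Real = Nominal ÷ (Index/100) = 26750 ÷ (133.3/100)
     = 26750 ÷ 1.333 = 20067.5169

20067.52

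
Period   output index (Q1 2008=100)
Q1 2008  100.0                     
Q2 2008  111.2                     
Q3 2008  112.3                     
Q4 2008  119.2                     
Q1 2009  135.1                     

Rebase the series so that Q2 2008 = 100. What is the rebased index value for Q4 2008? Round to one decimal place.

107.2

Rebased(Q4 2008) = 119.2 / 111.2 × 100 = 107.1942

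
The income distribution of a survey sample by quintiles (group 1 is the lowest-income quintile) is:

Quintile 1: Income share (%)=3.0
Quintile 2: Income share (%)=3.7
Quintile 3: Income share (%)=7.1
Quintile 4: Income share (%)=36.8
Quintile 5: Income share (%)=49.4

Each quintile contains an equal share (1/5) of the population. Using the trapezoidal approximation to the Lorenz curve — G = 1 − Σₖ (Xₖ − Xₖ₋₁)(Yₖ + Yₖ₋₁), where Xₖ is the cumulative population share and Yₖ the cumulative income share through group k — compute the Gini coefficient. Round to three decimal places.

Cumulative income shares Yₖ: 0.0300, 0.0670, 0.1380, 0.5060, 1.0000
Σ (Xₖ−Xₖ₋₁)(Yₖ+Yₖ₋₁) = (1/5)(0.0300+0.0000) + (1/5)(0.0670+0.0300) + (1/5)(0.1380+0.0670) + (1/5)(0.5060+0.1380) + (1/5)(1.0000+0.5060)
  = 0.0060 + 0.0194 + 0.0410 + 0.1288 + 0.3012 = 0.4964
G = 1 − 0.4964 = 0.5036

0.504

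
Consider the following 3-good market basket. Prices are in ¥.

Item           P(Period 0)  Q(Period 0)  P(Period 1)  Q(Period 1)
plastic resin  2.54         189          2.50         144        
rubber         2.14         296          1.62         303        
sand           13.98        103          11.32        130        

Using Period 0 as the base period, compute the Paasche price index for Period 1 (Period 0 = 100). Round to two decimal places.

Paasche price index uses current-period quantities as weights.
ΣP(Period 1)·Q(Period 1) = 2.50×144 + 1.62×303 + 11.32×130 = 360 + 490.86 + 1471.6 = 2322.46
ΣP(Period 0)·Q(Period 1) = 2.54×144 + 2.14×303 + 13.98×130 = 365.76 + 648.42 + 1817.4 = 2831.58
Index = 2322.46 / 2831.58 × 100 = 82.0199

82.02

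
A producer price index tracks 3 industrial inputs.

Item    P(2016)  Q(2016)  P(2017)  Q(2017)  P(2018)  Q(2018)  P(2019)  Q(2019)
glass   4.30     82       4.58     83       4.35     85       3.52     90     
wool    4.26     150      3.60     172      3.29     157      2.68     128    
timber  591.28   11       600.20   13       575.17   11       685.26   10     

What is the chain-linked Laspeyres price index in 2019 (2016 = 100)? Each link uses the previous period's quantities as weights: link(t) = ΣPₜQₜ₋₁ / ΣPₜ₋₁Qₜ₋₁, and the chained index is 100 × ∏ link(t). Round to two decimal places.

Link 2016→2017:
ΣP(2017)Q(2016) = 4.58×82 + 3.60×150 + 600.20×11 = 375.56 + 540 + 6602.2 = 7517.76
ΣP(2016)Q(2016) = 4.30×82 + 4.26×150 + 591.28×11 = 352.6 + 639 + 6504.08 = 7495.68
link = 7517.76/7495.68 = 1.002946
Link 2017→2018:
ΣP(2018)Q(2017) = 4.35×83 + 3.29×172 + 575.17×13 = 361.05 + 565.88 + 7477.21 = 8404.14
ΣP(2017)Q(2017) = 4.58×83 + 3.60×172 + 600.20×13 = 380.14 + 619.2 + 7802.6 = 8801.94
link = 8404.14/8801.94 = 0.954805
Link 2018→2019:
ΣP(2019)Q(2018) = 3.52×85 + 2.68×157 + 685.26×11 = 299.2 + 420.76 + 7537.86 = 8257.82
ΣP(2018)Q(2018) = 4.35×85 + 3.29×157 + 575.17×11 = 369.75 + 516.53 + 6326.87 = 7213.15
link = 8257.82/7213.15 = 1.144829
Chained index = 100 × 1.002946 × 0.954805 × 1.144829 = 109.6308

109.63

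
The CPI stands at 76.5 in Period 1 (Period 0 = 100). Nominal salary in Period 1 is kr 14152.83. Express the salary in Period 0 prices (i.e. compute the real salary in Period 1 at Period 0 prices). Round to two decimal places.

Real = Nominal ÷ (Index/100) = 14152.83 ÷ (76.5/100)
     = 14152.83 ÷ 0.765 = 18500.4314

18500.43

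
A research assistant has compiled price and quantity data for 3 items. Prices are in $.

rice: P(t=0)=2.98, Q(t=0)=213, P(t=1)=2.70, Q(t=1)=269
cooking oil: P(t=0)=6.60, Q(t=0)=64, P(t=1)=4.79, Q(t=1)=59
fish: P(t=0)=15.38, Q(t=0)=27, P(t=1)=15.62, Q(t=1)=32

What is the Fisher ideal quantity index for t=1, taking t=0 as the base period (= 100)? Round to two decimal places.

115.03

Laspeyres component (base-period weights):
ΣP(t=0)Q(t=1) = 2.98×269 + 6.60×59 + 15.38×32 = 801.62 + 389.4 + 492.16 = 1683.18
ΣP(t=0)Q(t=0) = 2.98×213 + 6.60×64 + 15.38×27 = 634.74 + 422.4 + 415.26 = 1472.4
L = 1683.18 / 1472.4 × 100 = 114.3154
Paasche component (current-period weights):
ΣP(t=1)Q(t=1) = 2.70×269 + 4.79×59 + 15.62×32 = 726.3 + 282.61 + 499.84 = 1508.75
ΣP(t=1)Q(t=0) = 2.70×213 + 4.79×64 + 15.62×27 = 575.1 + 306.56 + 421.74 = 1303.4
P = 1508.75 / 1303.4 × 100 = 115.7549
Fisher = √(L × P) = √(114.3154 × 115.7549) = 115.0329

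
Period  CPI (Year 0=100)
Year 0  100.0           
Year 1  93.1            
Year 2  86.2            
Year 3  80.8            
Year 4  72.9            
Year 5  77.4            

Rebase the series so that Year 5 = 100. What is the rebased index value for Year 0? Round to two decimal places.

129.20

Rebased(Year 0) = 100.0 / 77.4 × 100 = 129.1990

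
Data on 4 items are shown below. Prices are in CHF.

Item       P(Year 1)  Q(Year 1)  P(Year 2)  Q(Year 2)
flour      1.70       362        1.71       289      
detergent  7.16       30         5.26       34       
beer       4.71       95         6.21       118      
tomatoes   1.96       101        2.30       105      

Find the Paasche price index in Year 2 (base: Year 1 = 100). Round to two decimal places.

110.09

Paasche price index uses current-period quantities as weights.
ΣP(Year 2)·Q(Year 2) = 1.71×289 + 5.26×34 + 6.21×118 + 2.30×105 = 494.19 + 178.84 + 732.78 + 241.5 = 1647.31
ΣP(Year 1)·Q(Year 2) = 1.70×289 + 7.16×34 + 4.71×118 + 1.96×105 = 491.3 + 243.44 + 555.78 + 205.8 = 1496.32
Index = 1647.31 / 1496.32 × 100 = 110.0908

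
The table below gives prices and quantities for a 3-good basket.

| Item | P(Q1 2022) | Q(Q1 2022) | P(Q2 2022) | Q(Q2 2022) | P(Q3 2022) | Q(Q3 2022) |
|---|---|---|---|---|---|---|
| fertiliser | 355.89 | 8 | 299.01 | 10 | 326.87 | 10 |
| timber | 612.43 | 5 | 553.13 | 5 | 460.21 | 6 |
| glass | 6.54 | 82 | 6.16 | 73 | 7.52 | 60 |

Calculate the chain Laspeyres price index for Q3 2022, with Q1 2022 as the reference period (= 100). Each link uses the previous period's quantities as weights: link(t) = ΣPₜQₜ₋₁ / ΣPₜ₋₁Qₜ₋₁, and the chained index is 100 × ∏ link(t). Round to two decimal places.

Link Q1 2022→Q2 2022:
ΣP(Q2 2022)Q(Q1 2022) = 299.01×8 + 553.13×5 + 6.16×82 = 2392.08 + 2765.65 + 505.12 = 5662.85
ΣP(Q1 2022)Q(Q1 2022) = 355.89×8 + 612.43×5 + 6.54×82 = 2847.12 + 3062.15 + 536.28 = 6445.55
link = 5662.85/6445.55 = 0.878567
Link Q2 2022→Q3 2022:
ΣP(Q3 2022)Q(Q2 2022) = 326.87×10 + 460.21×5 + 7.52×73 = 3268.7 + 2301.05 + 548.96 = 6118.71
ΣP(Q2 2022)Q(Q2 2022) = 299.01×10 + 553.13×5 + 6.16×73 = 2990.1 + 2765.65 + 449.68 = 6205.43
link = 6118.71/6205.43 = 0.986025
Chained index = 100 × 0.878567 × 0.986025 = 86.6290

86.63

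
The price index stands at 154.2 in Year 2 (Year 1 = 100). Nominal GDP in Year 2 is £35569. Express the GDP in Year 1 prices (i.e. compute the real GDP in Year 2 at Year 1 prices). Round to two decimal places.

Real = Nominal ÷ (Index/100) = 35569 ÷ (154.2/100)
     = 35569 ÷ 1.542 = 23066.7964

23066.80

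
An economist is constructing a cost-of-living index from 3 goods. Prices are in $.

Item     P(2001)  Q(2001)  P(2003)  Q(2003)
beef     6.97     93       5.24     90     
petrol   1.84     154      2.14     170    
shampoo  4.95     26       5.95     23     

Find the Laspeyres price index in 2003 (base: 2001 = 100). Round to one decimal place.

91.6

Laspeyres price index uses base-period quantities as weights.
ΣP(2003)·Q(2001) = 5.24×93 + 2.14×154 + 5.95×26 = 487.32 + 329.56 + 154.7 = 971.58
ΣP(2001)·Q(2001) = 6.97×93 + 1.84×154 + 4.95×26 = 648.21 + 283.36 + 128.7 = 1060.27
Index = 971.58 / 1060.27 × 100 = 91.6351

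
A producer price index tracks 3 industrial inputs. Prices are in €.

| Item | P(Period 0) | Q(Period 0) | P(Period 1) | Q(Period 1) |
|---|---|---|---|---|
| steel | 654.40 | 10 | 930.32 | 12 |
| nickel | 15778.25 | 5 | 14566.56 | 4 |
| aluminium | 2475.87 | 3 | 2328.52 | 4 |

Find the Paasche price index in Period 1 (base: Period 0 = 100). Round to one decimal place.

Paasche price index uses current-period quantities as weights.
ΣP(Period 1)·Q(Period 1) = 930.32×12 + 14566.56×4 + 2328.52×4 = 11163.84 + 58266.24 + 9314.08 = 78744.16
ΣP(Period 0)·Q(Period 1) = 654.40×12 + 15778.25×4 + 2475.87×4 = 7852.8 + 63113 + 9903.48 = 80869.28
Index = 78744.16 / 80869.28 × 100 = 97.3722

97.4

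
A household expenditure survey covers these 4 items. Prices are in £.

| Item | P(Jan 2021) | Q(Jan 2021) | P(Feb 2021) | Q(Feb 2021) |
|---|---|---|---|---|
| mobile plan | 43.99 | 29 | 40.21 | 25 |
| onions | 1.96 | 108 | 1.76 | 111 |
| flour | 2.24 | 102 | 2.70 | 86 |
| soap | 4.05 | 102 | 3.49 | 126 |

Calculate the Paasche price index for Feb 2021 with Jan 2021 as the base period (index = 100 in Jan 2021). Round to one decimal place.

Paasche price index uses current-period quantities as weights.
ΣP(Feb 2021)·Q(Feb 2021) = 40.21×25 + 1.76×111 + 2.70×86 + 3.49×126 = 1005.25 + 195.36 + 232.2 + 439.74 = 1872.55
ΣP(Jan 2021)·Q(Feb 2021) = 43.99×25 + 1.96×111 + 2.24×86 + 4.05×126 = 1099.75 + 217.56 + 192.64 + 510.3 = 2020.25
Index = 1872.55 / 2020.25 × 100 = 92.6890

92.7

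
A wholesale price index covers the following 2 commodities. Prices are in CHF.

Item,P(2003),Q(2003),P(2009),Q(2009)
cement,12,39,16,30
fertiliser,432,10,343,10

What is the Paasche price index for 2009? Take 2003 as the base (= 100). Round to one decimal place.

Paasche price index uses current-period quantities as weights.
ΣP(2009)·Q(2009) = 16×30 + 343×10 = 480 + 3430 = 3910
ΣP(2003)·Q(2009) = 12×30 + 432×10 = 360 + 4320 = 4680
Index = 3910 / 4680 × 100 = 83.5470

83.5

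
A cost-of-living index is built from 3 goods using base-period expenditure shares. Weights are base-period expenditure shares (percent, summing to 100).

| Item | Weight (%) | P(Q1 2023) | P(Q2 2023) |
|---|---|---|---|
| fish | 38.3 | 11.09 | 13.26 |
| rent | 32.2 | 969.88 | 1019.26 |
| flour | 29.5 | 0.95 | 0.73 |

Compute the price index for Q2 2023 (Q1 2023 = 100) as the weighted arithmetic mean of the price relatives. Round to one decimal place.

102.3

fish: 38.3 × (13.26/11.09) = 38.3 × 1.195672 = 45.7942
rent: 32.2 × (1019.26/969.88) = 32.2 × 1.050914 = 33.8394
flour: 29.5 × (0.73/0.95) = 29.5 × 0.768421 = 22.6684
Index = Σ wᵢ·(p₁ᵢ/p₀ᵢ) = 45.7942 + 33.8394 + 22.6684 = 102.3021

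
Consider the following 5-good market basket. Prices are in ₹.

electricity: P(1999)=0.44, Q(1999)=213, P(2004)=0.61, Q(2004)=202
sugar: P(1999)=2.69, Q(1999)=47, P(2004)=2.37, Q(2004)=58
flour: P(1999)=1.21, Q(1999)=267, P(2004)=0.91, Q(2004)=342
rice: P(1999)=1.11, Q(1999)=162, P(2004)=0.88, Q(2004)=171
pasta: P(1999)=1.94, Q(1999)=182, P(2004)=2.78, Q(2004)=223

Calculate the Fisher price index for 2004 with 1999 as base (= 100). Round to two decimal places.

Laspeyres component (base-period weights):
ΣP(2004)Q(1999) = 0.61×213 + 2.37×47 + 0.91×267 + 0.88×162 + 2.78×182 = 129.93 + 111.39 + 242.97 + 142.56 + 505.96 = 1132.81
ΣP(1999)Q(1999) = 0.44×213 + 2.69×47 + 1.21×267 + 1.11×162 + 1.94×182 = 93.72 + 126.43 + 323.07 + 179.82 + 353.08 = 1076.12
L = 1132.81 / 1076.12 × 100 = 105.2680
Paasche component (current-period weights):
ΣP(2004)Q(2004) = 0.61×202 + 2.37×58 + 0.91×342 + 0.88×171 + 2.78×223 = 123.22 + 137.46 + 311.22 + 150.48 + 619.94 = 1342.32
ΣP(1999)Q(2004) = 0.44×202 + 2.69×58 + 1.21×342 + 1.11×171 + 1.94×223 = 88.88 + 156.02 + 413.82 + 189.81 + 432.62 = 1281.15
P = 1342.32 / 1281.15 × 100 = 104.7746
Fisher = √(L × P) = √(105.2680 × 104.7746) = 105.0210

105.02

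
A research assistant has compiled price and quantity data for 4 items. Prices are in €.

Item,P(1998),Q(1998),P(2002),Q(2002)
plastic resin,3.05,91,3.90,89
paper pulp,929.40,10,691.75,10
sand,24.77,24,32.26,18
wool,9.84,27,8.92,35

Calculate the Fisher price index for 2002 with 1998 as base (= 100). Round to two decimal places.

Laspeyres component (base-period weights):
ΣP(2002)Q(1998) = 3.90×91 + 691.75×10 + 32.26×24 + 8.92×27 = 354.9 + 6917.5 + 774.24 + 240.84 = 8287.48
ΣP(1998)Q(1998) = 3.05×91 + 929.40×10 + 24.77×24 + 9.84×27 = 277.55 + 9294 + 594.48 + 265.68 = 10431.71
L = 8287.48 / 10431.71 × 100 = 79.4451
Paasche component (current-period weights):
ΣP(2002)Q(2002) = 3.90×89 + 691.75×10 + 32.26×18 + 8.92×35 = 347.1 + 6917.5 + 580.68 + 312.2 = 8157.48
ΣP(1998)Q(2002) = 3.05×89 + 929.40×10 + 24.77×18 + 9.84×35 = 271.45 + 9294 + 445.86 + 344.4 = 10355.71
P = 8157.48 / 10355.71 × 100 = 78.7728
Fisher = √(L × P) = √(79.4451 × 78.7728) = 79.1082

79.11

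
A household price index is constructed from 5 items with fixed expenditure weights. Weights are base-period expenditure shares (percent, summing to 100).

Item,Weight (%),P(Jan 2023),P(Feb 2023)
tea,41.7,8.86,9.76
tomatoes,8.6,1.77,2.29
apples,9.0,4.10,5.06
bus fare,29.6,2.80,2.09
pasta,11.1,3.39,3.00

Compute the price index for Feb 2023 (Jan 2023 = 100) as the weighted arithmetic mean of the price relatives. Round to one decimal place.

tea: 41.7 × (9.76/8.86) = 41.7 × 1.101580 = 45.9359
tomatoes: 8.6 × (2.29/1.77) = 8.6 × 1.293785 = 11.1266
apples: 9.0 × (5.06/4.10) = 9.0 × 1.234146 = 11.1073
bus fare: 29.6 × (2.09/2.80) = 29.6 × 0.746429 = 22.0943
pasta: 11.1 × (3.00/3.39) = 11.1 × 0.884956 = 9.8230
Index = Σ wᵢ·(p₁ᵢ/p₀ᵢ) = 45.9359 + 11.1266 + 11.1073 + 22.0943 + 9.8230 = 100.0871

100.1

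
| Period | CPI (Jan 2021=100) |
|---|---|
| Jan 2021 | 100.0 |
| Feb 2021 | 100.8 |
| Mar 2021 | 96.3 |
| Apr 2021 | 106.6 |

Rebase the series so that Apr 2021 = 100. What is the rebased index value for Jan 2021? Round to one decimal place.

93.8

Rebased(Jan 2021) = 100.0 / 106.6 × 100 = 93.8086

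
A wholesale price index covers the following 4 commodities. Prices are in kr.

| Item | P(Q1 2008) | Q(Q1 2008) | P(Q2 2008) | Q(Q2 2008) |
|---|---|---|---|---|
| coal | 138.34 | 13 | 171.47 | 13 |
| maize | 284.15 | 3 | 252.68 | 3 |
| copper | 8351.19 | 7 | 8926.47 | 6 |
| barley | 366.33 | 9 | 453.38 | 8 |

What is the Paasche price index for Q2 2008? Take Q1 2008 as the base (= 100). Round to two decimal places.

Paasche price index uses current-period quantities as weights.
ΣP(Q2 2008)·Q(Q2 2008) = 171.47×13 + 252.68×3 + 8926.47×6 + 453.38×8 = 2229.11 + 758.04 + 53558.82 + 3627.04 = 60173.01
ΣP(Q1 2008)·Q(Q2 2008) = 138.34×13 + 284.15×3 + 8351.19×6 + 366.33×8 = 1798.42 + 852.45 + 50107.14 + 2930.64 = 55688.65
Index = 60173.01 / 55688.65 × 100 = 108.0526

108.05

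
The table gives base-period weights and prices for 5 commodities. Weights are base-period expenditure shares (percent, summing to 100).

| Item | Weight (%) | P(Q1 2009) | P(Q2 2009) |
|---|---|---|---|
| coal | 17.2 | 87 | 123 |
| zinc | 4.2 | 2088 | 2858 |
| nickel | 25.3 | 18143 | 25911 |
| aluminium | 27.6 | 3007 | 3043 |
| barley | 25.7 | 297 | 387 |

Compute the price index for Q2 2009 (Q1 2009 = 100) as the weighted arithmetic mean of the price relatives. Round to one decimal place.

127.6

coal: 17.2 × (123/87) = 17.2 × 1.413793 = 24.3172
zinc: 4.2 × (2858/2088) = 4.2 × 1.368774 = 5.7489
nickel: 25.3 × (25911/18143) = 25.3 × 1.428154 = 36.1323
aluminium: 27.6 × (3043/3007) = 27.6 × 1.011972 = 27.9304
barley: 25.7 × (387/297) = 25.7 × 1.303030 = 33.4879
Index = Σ wᵢ·(p₁ᵢ/p₀ᵢ) = 24.3172 + 5.7489 + 36.1323 + 27.9304 + 33.4879 = 127.6167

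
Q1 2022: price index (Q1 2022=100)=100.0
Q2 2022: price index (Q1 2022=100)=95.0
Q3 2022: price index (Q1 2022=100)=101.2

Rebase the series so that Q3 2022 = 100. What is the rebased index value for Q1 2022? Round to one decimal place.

Rebased(Q1 2022) = 100.0 / 101.2 × 100 = 98.8142

98.8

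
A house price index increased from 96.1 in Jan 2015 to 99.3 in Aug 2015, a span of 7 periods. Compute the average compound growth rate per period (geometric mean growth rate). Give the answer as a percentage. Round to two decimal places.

Growth factor = (99.3/96.1)^(1/7) = (1.033299)^(1/7) = 1.004690
Growth rate = 1.004690 − 1 = 0.004690 = 0.4690%

0.47%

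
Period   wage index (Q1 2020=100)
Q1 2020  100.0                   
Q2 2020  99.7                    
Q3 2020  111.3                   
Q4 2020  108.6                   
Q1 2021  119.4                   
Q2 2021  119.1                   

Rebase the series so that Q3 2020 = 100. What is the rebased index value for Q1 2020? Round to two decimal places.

89.85

Rebased(Q1 2020) = 100.0 / 111.3 × 100 = 89.8473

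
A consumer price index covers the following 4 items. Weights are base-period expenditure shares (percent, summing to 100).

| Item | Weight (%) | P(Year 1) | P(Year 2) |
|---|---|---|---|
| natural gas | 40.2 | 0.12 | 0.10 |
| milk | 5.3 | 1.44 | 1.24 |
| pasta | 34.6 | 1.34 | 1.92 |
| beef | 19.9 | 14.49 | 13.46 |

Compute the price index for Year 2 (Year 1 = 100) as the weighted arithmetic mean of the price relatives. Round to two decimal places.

natural gas: 40.2 × (0.10/0.12) = 40.2 × 0.833333 = 33.5000
milk: 5.3 × (1.24/1.44) = 5.3 × 0.861111 = 4.5639
pasta: 34.6 × (1.92/1.34) = 34.6 × 1.432836 = 49.5761
beef: 19.9 × (13.46/14.49) = 19.9 × 0.928916 = 18.4854
Index = Σ wᵢ·(p₁ᵢ/p₀ᵢ) = 33.5000 + 4.5639 + 49.5761 + 18.4854 = 106.1254

106.13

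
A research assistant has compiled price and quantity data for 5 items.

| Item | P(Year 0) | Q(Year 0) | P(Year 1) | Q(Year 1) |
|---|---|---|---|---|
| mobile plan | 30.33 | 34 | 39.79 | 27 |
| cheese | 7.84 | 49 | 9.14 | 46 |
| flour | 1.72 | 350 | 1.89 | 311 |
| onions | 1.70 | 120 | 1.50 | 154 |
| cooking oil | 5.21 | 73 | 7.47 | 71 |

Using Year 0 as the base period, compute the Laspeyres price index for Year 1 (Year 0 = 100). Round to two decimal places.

122.52

Laspeyres price index uses base-period quantities as weights.
ΣP(Year 1)·Q(Year 0) = 39.79×34 + 9.14×49 + 1.89×350 + 1.50×120 + 7.47×73 = 1352.86 + 447.86 + 661.5 + 180 + 545.31 = 3187.53
ΣP(Year 0)·Q(Year 0) = 30.33×34 + 7.84×49 + 1.72×350 + 1.70×120 + 5.21×73 = 1031.22 + 384.16 + 602 + 204 + 380.33 = 2601.71
Index = 3187.53 / 2601.71 × 100 = 122.5167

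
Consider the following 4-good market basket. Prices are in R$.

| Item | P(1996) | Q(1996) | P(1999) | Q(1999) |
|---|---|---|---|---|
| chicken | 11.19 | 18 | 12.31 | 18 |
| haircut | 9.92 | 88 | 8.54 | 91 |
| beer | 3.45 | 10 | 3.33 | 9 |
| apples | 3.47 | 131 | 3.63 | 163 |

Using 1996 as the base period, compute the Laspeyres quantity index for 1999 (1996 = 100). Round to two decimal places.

108.79

Laspeyres quantity index uses base-period prices as weights.
ΣP(1996)·Q(1999) = 11.19×18 + 9.92×91 + 3.45×9 + 3.47×163 = 201.42 + 902.72 + 31.05 + 565.61 = 1700.8
ΣP(1996)·Q(1996) = 11.19×18 + 9.92×88 + 3.45×10 + 3.47×131 = 201.42 + 872.96 + 34.5 + 454.57 = 1563.45
Index = 1700.8 / 1563.45 × 100 = 108.7851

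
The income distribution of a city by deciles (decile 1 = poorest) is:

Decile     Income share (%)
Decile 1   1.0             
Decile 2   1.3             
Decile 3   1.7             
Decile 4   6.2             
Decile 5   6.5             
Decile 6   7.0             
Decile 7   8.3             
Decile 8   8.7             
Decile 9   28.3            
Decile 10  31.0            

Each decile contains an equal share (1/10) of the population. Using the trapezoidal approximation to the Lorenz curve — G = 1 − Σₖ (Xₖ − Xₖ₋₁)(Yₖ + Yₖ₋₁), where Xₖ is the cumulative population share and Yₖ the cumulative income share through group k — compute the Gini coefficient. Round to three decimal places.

Cumulative income shares Yₖ: 0.0100, 0.0230, 0.0400, 0.1020, 0.1670, 0.2370, 0.3200, 0.4070, 0.6900, 1.0000
Σ (Xₖ−Xₖ₋₁)(Yₖ+Yₖ₋₁) = (1/10)(0.0100+0.0000) + (1/10)(0.0230+0.0100) + (1/10)(0.0400+0.0230) + (1/10)(0.1020+0.0400) + (1/10)(0.1670+0.1020) + (1/10)(0.2370+0.1670) + (1/10)(0.3200+0.2370) + (1/10)(0.4070+0.3200) + (1/10)(0.6900+0.4070) + (1/10)(1.0000+0.6900)
  = 0.0010 + 0.0033 + 0.0063 + 0.0142 + 0.0269 + 0.0404 + 0.0557 + 0.0727 + 0.1097 + 0.1690 = 0.4992
G = 1 − 0.4992 = 0.5008

0.501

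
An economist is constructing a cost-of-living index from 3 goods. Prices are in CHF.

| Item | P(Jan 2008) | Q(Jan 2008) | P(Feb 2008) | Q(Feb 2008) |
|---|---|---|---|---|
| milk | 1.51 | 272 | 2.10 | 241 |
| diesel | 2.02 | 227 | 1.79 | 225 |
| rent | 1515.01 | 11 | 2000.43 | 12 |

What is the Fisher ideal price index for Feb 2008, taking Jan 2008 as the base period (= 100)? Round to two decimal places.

131.10

Laspeyres component (base-period weights):
ΣP(Feb 2008)Q(Jan 2008) = 2.10×272 + 1.79×227 + 2000.43×11 = 571.2 + 406.33 + 22004.73 = 22982.26
ΣP(Jan 2008)Q(Jan 2008) = 1.51×272 + 2.02×227 + 1515.01×11 = 410.72 + 458.54 + 16665.11 = 17534.37
L = 22982.26 / 17534.37 × 100 = 131.0698
Paasche component (current-period weights):
ΣP(Feb 2008)Q(Feb 2008) = 2.10×241 + 1.79×225 + 2000.43×12 = 506.1 + 402.75 + 24005.16 = 24914.01
ΣP(Jan 2008)Q(Feb 2008) = 1.51×241 + 2.02×225 + 1515.01×12 = 363.91 + 454.5 + 18180.12 = 18998.53
P = 24914.01 / 18998.53 × 100 = 131.1365
Fisher = √(L × P) = √(131.0698 × 131.1365) = 131.1031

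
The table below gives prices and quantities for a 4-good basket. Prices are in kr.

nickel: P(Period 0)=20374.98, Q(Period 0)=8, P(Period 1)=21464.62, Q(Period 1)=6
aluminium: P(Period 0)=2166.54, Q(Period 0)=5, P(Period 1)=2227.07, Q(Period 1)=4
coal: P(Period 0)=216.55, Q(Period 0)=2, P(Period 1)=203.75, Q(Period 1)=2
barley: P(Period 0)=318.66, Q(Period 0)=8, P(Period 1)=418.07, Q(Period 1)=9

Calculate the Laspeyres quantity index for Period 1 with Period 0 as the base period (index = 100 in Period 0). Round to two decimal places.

75.91

Laspeyres quantity index uses base-period prices as weights.
ΣP(Period 0)·Q(Period 1) = 20374.98×6 + 2166.54×4 + 216.55×2 + 318.66×9 = 122249.88 + 8666.16 + 433.1 + 2867.94 = 134217.08
ΣP(Period 0)·Q(Period 0) = 20374.98×8 + 2166.54×5 + 216.55×2 + 318.66×8 = 162999.84 + 10832.7 + 433.1 + 2549.28 = 176814.92
Index = 134217.08 / 176814.92 × 100 = 75.9082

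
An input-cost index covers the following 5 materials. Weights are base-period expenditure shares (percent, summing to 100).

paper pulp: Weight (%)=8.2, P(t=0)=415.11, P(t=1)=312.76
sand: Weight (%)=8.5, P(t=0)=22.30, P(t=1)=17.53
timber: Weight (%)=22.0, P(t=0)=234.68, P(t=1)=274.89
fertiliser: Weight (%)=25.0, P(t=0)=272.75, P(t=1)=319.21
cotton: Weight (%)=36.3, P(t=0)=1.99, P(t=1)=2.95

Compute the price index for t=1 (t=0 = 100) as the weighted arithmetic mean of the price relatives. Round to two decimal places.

121.70

paper pulp: 8.2 × (312.76/415.11) = 8.2 × 0.753439 = 6.1782
sand: 8.5 × (17.53/22.30) = 8.5 × 0.786099 = 6.6818
timber: 22.0 × (274.89/234.68) = 22.0 × 1.171340 = 25.7695
fertiliser: 25.0 × (319.21/272.75) = 25.0 × 1.170339 = 29.2585
cotton: 36.3 × (2.95/1.99) = 36.3 × 1.482412 = 53.8116
Index = Σ wᵢ·(p₁ᵢ/p₀ᵢ) = 6.1782 + 6.6818 + 25.7695 + 29.2585 + 53.8116 = 121.6995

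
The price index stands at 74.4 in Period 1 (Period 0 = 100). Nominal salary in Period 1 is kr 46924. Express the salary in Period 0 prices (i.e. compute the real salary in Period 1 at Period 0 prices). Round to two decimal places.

Real = Nominal ÷ (Index/100) = 46924 ÷ (74.4/100)
     = 46924 ÷ 0.744 = 63069.8925

63069.89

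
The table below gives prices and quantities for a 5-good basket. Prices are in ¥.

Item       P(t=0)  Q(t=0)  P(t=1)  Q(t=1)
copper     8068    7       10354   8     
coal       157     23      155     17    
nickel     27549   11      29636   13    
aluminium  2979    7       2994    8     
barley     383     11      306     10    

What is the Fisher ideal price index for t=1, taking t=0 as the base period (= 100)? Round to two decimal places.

109.85

Laspeyres component (base-period weights):
ΣP(t=1)Q(t=0) = 10354×7 + 155×23 + 29636×11 + 2994×7 + 306×11 = 72478 + 3565 + 325996 + 20958 + 3366 = 426363
ΣP(t=0)Q(t=0) = 8068×7 + 157×23 + 27549×11 + 2979×7 + 383×11 = 56476 + 3611 + 303039 + 20853 + 4213 = 388192
L = 426363 / 388192 × 100 = 109.8330
Paasche component (current-period weights):
ΣP(t=1)Q(t=1) = 10354×8 + 155×17 + 29636×13 + 2994×8 + 306×10 = 82832 + 2635 + 385268 + 23952 + 3060 = 497747
ΣP(t=0)Q(t=1) = 8068×8 + 157×17 + 27549×13 + 2979×8 + 383×10 = 64544 + 2669 + 358137 + 23832 + 3830 = 453012
P = 497747 / 453012 × 100 = 109.8750
Fisher = √(L × P) = √(109.8330 × 109.8750) = 109.8540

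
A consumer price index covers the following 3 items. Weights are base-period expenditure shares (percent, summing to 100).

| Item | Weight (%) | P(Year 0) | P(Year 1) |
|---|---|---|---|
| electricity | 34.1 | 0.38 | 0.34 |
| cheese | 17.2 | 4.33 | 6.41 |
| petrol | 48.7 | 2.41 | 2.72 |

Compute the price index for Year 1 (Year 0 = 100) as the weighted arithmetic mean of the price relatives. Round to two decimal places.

electricity: 34.1 × (0.34/0.38) = 34.1 × 0.894737 = 30.5105
cheese: 17.2 × (6.41/4.33) = 17.2 × 1.480370 = 25.4624
petrol: 48.7 × (2.72/2.41) = 48.7 × 1.128631 = 54.9643
Index = Σ wᵢ·(p₁ᵢ/p₀ᵢ) = 30.5105 + 25.4624 + 54.9643 = 110.9372

110.94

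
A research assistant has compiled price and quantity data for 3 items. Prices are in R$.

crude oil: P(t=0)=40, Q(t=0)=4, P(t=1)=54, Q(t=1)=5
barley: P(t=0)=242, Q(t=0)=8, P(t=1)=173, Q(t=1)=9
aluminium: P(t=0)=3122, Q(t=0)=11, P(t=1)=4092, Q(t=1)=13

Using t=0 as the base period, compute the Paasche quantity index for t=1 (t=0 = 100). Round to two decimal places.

Paasche quantity index uses current-period prices as weights.
ΣP(t=1)·Q(t=1) = 54×5 + 173×9 + 4092×13 = 270 + 1557 + 53196 = 55023
ΣP(t=1)·Q(t=0) = 54×4 + 173×8 + 4092×11 = 216 + 1384 + 45012 = 46612
Index = 55023 / 46612 × 100 = 118.0447

118.04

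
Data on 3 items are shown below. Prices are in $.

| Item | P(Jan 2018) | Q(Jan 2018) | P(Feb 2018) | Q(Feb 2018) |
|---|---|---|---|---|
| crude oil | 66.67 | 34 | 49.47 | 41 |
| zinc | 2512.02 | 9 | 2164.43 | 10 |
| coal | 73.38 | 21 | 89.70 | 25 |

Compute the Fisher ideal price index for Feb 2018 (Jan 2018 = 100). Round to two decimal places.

87.27

Laspeyres component (base-period weights):
ΣP(Feb 2018)Q(Jan 2018) = 49.47×34 + 2164.43×9 + 89.70×21 = 1681.98 + 19479.87 + 1883.7 = 23045.55
ΣP(Jan 2018)Q(Jan 2018) = 66.67×34 + 2512.02×9 + 73.38×21 = 2266.78 + 22608.18 + 1540.98 = 26415.94
L = 23045.55 / 26415.94 × 100 = 87.2411
Paasche component (current-period weights):
ΣP(Feb 2018)Q(Feb 2018) = 49.47×41 + 2164.43×10 + 89.70×25 = 2028.27 + 21644.3 + 2242.5 = 25915.07
ΣP(Jan 2018)Q(Feb 2018) = 66.67×41 + 2512.02×10 + 73.38×25 = 2733.47 + 25120.2 + 1834.5 = 29688.17
P = 25915.07 / 29688.17 × 100 = 87.2909
Fisher = √(L × P) = √(87.2411 × 87.2909) = 87.2660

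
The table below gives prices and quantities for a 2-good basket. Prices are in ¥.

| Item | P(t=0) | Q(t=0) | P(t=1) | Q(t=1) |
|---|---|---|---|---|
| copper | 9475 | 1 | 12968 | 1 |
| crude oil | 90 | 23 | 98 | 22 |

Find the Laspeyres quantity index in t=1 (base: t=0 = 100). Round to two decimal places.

99.22

Laspeyres quantity index uses base-period prices as weights.
ΣP(t=0)·Q(t=1) = 9475×1 + 90×22 = 9475 + 1980 = 11455
ΣP(t=0)·Q(t=0) = 9475×1 + 90×23 = 9475 + 2070 = 11545
Index = 11455 / 11545 × 100 = 99.2204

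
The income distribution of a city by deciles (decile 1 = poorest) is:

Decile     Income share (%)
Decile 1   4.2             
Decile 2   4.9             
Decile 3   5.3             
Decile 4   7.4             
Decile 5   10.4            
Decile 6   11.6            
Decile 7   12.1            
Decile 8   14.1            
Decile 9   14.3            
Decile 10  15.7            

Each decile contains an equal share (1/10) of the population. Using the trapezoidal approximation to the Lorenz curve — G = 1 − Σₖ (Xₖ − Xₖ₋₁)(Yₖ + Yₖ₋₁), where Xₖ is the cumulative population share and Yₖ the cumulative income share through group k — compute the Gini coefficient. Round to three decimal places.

0.229

Cumulative income shares Yₖ: 0.0420, 0.0910, 0.1440, 0.2180, 0.3220, 0.4380, 0.5590, 0.7000, 0.8430, 1.0000
Σ (Xₖ−Xₖ₋₁)(Yₖ+Yₖ₋₁) = (1/10)(0.0420+0.0000) + (1/10)(0.0910+0.0420) + (1/10)(0.1440+0.0910) + (1/10)(0.2180+0.1440) + (1/10)(0.3220+0.2180) + (1/10)(0.4380+0.3220) + (1/10)(0.5590+0.4380) + (1/10)(0.7000+0.5590) + (1/10)(0.8430+0.7000) + (1/10)(1.0000+0.8430)
  = 0.0042 + 0.0133 + 0.0235 + 0.0362 + 0.0540 + 0.0760 + 0.0997 + 0.1259 + 0.1543 + 0.1843 = 0.7714
G = 1 − 0.7714 = 0.2286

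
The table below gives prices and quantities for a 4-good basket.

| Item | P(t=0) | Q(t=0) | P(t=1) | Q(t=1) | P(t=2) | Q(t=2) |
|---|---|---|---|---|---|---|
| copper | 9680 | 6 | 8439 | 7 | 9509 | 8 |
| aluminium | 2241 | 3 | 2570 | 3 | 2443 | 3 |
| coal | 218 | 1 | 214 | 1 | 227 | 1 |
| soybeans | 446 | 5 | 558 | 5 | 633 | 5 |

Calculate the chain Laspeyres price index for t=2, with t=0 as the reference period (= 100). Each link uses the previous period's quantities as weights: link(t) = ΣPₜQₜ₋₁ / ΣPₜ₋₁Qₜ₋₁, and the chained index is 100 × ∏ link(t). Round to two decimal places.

101.02

Link t=0→t=1:
ΣP(t=1)Q(t=0) = 8439×6 + 2570×3 + 214×1 + 558×5 = 50634 + 7710 + 214 + 2790 = 61348
ΣP(t=0)Q(t=0) = 9680×6 + 2241×3 + 218×1 + 446×5 = 58080 + 6723 + 218 + 2230 = 67251
link = 61348/67251 = 0.912224
Link t=1→t=2:
ΣP(t=2)Q(t=1) = 9509×7 + 2443×3 + 227×1 + 633×5 = 66563 + 7329 + 227 + 3165 = 77284
ΣP(t=1)Q(t=1) = 8439×7 + 2570×3 + 214×1 + 558×5 = 59073 + 7710 + 214 + 2790 = 69787
link = 77284/69787 = 1.107427
Chained index = 100 × 0.912224 × 1.107427 = 101.0222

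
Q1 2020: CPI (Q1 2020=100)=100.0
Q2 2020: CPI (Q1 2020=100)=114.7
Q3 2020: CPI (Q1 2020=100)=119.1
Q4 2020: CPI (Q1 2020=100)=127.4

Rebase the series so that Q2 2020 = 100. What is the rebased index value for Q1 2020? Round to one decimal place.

87.2

Rebased(Q1 2020) = 100.0 / 114.7 × 100 = 87.1840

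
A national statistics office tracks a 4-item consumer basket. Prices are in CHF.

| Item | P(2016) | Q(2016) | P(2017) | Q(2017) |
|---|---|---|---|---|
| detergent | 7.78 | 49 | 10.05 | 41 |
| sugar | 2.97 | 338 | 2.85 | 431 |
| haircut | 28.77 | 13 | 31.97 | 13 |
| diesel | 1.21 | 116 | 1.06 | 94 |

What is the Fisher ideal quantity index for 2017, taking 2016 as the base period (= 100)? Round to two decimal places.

Laspeyres component (base-period weights):
ΣP(2016)Q(2017) = 7.78×41 + 2.97×431 + 28.77×13 + 1.21×94 = 318.98 + 1280.07 + 374.01 + 113.74 = 2086.8
ΣP(2016)Q(2016) = 7.78×49 + 2.97×338 + 28.77×13 + 1.21×116 = 381.22 + 1003.86 + 374.01 + 140.36 = 1899.45
L = 2086.8 / 1899.45 × 100 = 109.8634
Paasche component (current-period weights):
ΣP(2017)Q(2017) = 10.05×41 + 2.85×431 + 31.97×13 + 1.06×94 = 412.05 + 1228.35 + 415.61 + 99.64 = 2155.65
ΣP(2017)Q(2016) = 10.05×49 + 2.85×338 + 31.97×13 + 1.06×116 = 492.45 + 963.3 + 415.61 + 122.96 = 1994.32
P = 2155.65 / 1994.32 × 100 = 108.0895
Fisher = √(L × P) = √(109.8634 × 108.0895) = 108.9728

108.97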